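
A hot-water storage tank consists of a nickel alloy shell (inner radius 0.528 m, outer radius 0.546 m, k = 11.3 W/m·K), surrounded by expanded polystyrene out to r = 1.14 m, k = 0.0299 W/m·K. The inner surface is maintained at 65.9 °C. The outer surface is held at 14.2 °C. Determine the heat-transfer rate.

Q = 20.4 W

Treat each layer as a resistance in series:
  R_nickel alloy = (1/0.528 − 1/0.546)/(4πk) = 0.06244/(4π·11.3) = 4.397×10^-4 K/W
  R_expanded polystyrene = (1/0.546 − 1/1.14)/(4πk) = 0.9543/(4π·0.0299) = 2.540 K/W
ΣR = 4.397×10^-4 + 2.540 = 2.540 K/W
Q = ΔT/ΣR = (65.9 °C − 14.2 °C)/2.540 = 20.4 W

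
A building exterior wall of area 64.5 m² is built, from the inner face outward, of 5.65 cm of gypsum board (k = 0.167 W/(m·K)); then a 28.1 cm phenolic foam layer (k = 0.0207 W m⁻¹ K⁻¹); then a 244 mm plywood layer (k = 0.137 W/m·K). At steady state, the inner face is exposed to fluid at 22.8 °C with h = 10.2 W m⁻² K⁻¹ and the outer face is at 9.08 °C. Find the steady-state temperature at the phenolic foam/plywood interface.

T = 10.6 °C

Resistance network (inner→outer):
  R_conv,in = 1/(hA) = 1/(10.2·64.5) = 0.001520 K/W
  R_gypsum board = L/(kA) = 0.0565/(0.167·64.5) = 0.005245 K/W
  R_phenolic foam = L/(kA) = 0.281/(0.0207·64.5) = 0.2105 K/W
  R_plywood = L/(kA) = 0.244/(0.137·64.5) = 0.02761 K/W
ΣR = 0.001520 + 0.005245 + 0.2105 + 0.02761 = 0.2449 K/W
Q = ΔT/ΣR = (22.8 °C − 9.08 °C)/0.2449 = 56.02 W
From the inner boundary to the phenolic foam/plywood interface, ΣR_partial = 0.2173 K/W.
T_interface = T_in − Q·ΣR_partial = 22.8 °C − (56.02)(0.2173) = 10.6 °C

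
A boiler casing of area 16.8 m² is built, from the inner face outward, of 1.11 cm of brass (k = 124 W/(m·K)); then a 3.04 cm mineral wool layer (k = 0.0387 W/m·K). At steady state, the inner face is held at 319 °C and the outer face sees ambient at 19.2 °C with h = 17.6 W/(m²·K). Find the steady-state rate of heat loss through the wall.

Treat each layer as a resistance in series:
  R_brass = L/(kA) = 0.0111/(124·16.8) = 5.328×10^-6 K/W
  R_mineral wool = L/(kA) = 0.0304/(0.0387·16.8) = 0.04676 K/W
  R_conv,out = 1/(hA) = 1/(17.6·16.8) = 0.003382 K/W
ΣR = 5.328×10^-6 + 0.04676 + 0.003382 = 0.05015 K/W
Q = ΔT/ΣR = (319 °C − 19.2 °C)/0.05015 = 5980 W

Q = 5.98 kW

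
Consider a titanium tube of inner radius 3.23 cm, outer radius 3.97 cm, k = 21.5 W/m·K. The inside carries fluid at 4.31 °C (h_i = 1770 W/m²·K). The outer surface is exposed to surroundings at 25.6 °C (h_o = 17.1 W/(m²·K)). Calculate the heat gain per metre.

Resistance network (inner→outer):
  R'_conv,in = 1/(2πr h) = 1/(2π·0.0323·1770) = 0.002784 m·K/W
  R'_titanium = ln(0.0397/0.0323)/(2πk) = 0.2063/(2π·21.5) = 0.001527 m·K/W
  R'_conv,out = 1/(2πr h) = 1/(2π·0.0397·17.1) = 0.2344 m·K/W
ΣR = 0.002784 + 0.001527 + 0.2344 = 0.2387 m·K/W
Q' = ΔT/ΣR = (4.31 °C − 25.6 °C)/0.2387 = -89.2 W/m
(Negative Q' ⇒ heat flows inward; heat gain = 89.2 W/m.)

Q' = 89.2 W/m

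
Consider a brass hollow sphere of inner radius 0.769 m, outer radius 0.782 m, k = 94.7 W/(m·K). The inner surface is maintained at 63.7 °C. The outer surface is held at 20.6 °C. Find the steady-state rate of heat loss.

Q = 2370 kW

Q = 4πk·ΔT/(1/r₁ − 1/r₂) = 4π × 94.7 × 43.1 / (1/0.769 − 1/0.782) = 2.37×10^6 W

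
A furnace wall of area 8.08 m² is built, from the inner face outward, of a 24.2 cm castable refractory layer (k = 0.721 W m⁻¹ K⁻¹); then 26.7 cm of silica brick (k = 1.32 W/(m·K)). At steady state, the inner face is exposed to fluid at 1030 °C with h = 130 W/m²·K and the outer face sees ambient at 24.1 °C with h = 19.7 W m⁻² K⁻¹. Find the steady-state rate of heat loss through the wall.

Q = 13.6 kW

Series thermal resistances, inner to outer:
  R_conv,in = 1/(hA) = 1/(130·8.08) = 9.520×10^-4 K/W
  R_castable refractory = L/(kA) = 0.242/(0.721·8.08) = 0.04154 K/W
  R_silica brick = L/(kA) = 0.267/(1.32·8.08) = 0.02503 K/W
  R_conv,out = 1/(hA) = 1/(19.7·8.08) = 0.006282 K/W
ΣR = 9.520×10^-4 + 0.04154 + 0.02503 + 0.006282 = 0.07380 K/W
Q = ΔT/ΣR = (1030 °C − 24.1 °C)/0.07380 = 13600 W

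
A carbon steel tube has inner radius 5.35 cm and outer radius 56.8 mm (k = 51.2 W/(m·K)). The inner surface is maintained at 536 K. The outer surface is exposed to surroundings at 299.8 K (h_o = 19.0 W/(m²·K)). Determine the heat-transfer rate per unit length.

Treat each layer as a resistance in series:
  R'_carbon steel = ln(0.0568/0.0535)/(2πk) = 0.05985/(2π·51.2) = 1.861×10^-4 m·K/W
  R'_conv,out = 1/(2πr h) = 1/(2π·0.0568·19.0) = 0.1475 m·K/W
ΣR = 1.861×10^-4 + 0.1475 = 0.1477 m·K/W
Q' = ΔT/ΣR = (536 K − 299.8 K)/0.1477 = 1600 W/m

Q' = 1600 W/m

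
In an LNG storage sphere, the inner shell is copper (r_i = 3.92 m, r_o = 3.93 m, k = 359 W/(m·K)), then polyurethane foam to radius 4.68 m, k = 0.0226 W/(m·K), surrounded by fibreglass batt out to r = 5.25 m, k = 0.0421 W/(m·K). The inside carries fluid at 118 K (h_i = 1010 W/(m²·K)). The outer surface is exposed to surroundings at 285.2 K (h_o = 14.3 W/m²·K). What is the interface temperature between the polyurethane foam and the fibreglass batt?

Treat each layer as a resistance in series:
  R_conv,in = 1/(4πr²h) = 1/(4π·3.92²·1010) = 5.127×10^-6 K/W
  R_copper = (1/3.92 − 1/3.93)/(4πk) = 6.491×10^-4/(4π·359) = 1.439×10^-7 K/W
  R_polyurethane foam = (1/3.93 − 1/4.68)/(4πk) = 0.04078/(4π·0.0226) = 0.1436 K/W
  R_fibreglass batt = (1/4.68 − 1/5.25)/(4πk) = 0.02320/(4π·0.0421) = 0.04385 K/W
  R_conv,out = 1/(4πr²h) = 1/(4π·5.25²·14.3) = 2.019×10^-4 K/W
ΣR = 5.127×10^-6 + 1.439×10^-7 + 0.1436 + 0.04385 + 2.019×10^-4 = 0.1877 K/W
Q = ΔT/ΣR = (118 K − 285.2 K)/0.1877 = -890.8 W
From the inner boundary to the polyurethane foam/fibreglass batt interface, ΣR_partial = 0.1436 K/W.
T_interface = T_in − Q·ΣR_partial = 118 K − (-890.8)(0.1436) = 245.9 K

T = 245.9 K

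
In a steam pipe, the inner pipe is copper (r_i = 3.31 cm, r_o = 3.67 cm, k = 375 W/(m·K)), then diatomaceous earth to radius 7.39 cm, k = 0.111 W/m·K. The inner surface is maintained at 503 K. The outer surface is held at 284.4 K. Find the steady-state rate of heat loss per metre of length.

Q' = 218 W/m

Resistance network (inner→outer):
  R'_copper = ln(0.0367/0.0331)/(2πk) = 0.1032/(2π·375) = 4.382×10^-5 m·K/W
  R'_diatomaceous earth = ln(0.0739/0.0367)/(2πk) = 0.6999/(2π·0.111) = 1.004 m·K/W
ΣR = 4.382×10^-5 + 1.004 = 1.004 m·K/W
Q' = ΔT/ΣR = (503 K − 284.4 K)/1.004 = 218 W/m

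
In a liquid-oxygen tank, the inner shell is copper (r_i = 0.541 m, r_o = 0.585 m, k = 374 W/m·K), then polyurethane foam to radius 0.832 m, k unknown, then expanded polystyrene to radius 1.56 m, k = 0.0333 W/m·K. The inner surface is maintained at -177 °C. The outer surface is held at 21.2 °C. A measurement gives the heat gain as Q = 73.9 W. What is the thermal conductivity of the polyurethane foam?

ΣR = ΔT/Q = |-177 − 21.2|/73.9 = 2.682 K/W
Known resistances:
  R_copper = (1/0.541 − 1/0.585)/(4πk) = 0.1390/(4π·374) = 2.958×10^-5 K/W
  R_expanded polystyrene = (1/0.832 − 1/1.56)/(4πk) = 0.5609/(4π·0.0333) = 1.340 K/W
R_polyurethane foam = ΣR − ΣR_known = 2.682 − 1.340 = 1.342 K/W
(1/r₁−1/r₂)/(4πk) = 1.342 ⇒ k = 0.5075/(4π·1.342) = 0.0301 W/m·K

k = 0.0301 W/m·K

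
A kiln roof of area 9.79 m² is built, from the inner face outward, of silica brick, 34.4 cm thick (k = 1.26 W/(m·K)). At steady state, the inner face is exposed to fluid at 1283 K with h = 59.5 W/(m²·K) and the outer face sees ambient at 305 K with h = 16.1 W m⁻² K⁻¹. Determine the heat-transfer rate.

Treat each layer as a resistance in series:
  R_conv,in = 1/(hA) = 1/(59.5·9.79) = 0.001717 K/W
  R_silica brick = L/(kA) = 0.344/(1.26·9.79) = 0.02789 K/W
  R_conv,out = 1/(hA) = 1/(16.1·9.79) = 0.006344 K/W
ΣR = 0.001717 + 0.02789 + 0.006344 = 0.03595 K/W
Q = ΔT/ΣR = (1283 K − 305 K)/0.03595 = 27200 W

Q = 27.2 kW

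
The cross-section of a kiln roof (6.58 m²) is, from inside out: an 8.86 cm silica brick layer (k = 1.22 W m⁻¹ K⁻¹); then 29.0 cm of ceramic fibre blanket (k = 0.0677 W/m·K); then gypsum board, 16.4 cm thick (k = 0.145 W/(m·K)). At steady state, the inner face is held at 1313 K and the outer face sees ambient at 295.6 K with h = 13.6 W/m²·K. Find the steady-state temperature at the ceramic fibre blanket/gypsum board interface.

Resistance network (inner→outer):
  R_silica brick = L/(kA) = 0.0886/(1.22·6.58) = 0.01104 K/W
  R_ceramic fibre blanket = L/(kA) = 0.290/(0.0677·6.58) = 0.6510 K/W
  R_gypsum board = L/(kA) = 0.164/(0.145·6.58) = 0.1719 K/W
  R_conv,out = 1/(hA) = 1/(13.6·6.58) = 0.01117 K/W
ΣR = 0.01104 + 0.6510 + 0.1719 + 0.01117 = 0.8451 K/W
Q = ΔT/ΣR = (1313 K − 295.6 K)/0.8451 = 1204 W
From the inner boundary to the ceramic fibre blanket/gypsum board interface, ΣR_partial = 0.6620 K/W.
T_interface = T_in − Q·ΣR_partial = 1313 K − (1204)(0.6620) = 516 K

T = 516 K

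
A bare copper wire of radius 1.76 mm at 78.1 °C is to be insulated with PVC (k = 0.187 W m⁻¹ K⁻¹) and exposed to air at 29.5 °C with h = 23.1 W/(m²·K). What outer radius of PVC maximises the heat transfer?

r_cr = 0.810 cm

For a cylinder, r_cr = k_ins/h = 0.187/23.1 = 0.00810 m = 0.810 cm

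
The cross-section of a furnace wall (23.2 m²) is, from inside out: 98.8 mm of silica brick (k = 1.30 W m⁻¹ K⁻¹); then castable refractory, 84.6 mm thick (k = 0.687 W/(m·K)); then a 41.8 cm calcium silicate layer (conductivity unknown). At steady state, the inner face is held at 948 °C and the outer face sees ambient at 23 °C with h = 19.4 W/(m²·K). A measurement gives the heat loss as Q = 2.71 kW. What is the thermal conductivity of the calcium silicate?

k = 0.0545 W/m·K

ΣR = ΔT/Q = |948 − 23|/2710 = 0.3413 K/W
Known resistances:
  R_silica brick = L/(kA) = 0.0988/(1.30·23.2) = 0.003276 K/W
  R_castable refractory = L/(kA) = 0.0846/(0.687·23.2) = 0.005308 K/W
  R_conv,out = 1/(hA) = 1/(19.4·23.2) = 0.002222 K/W
R_calcium silicate = ΣR − ΣR_known = 0.3413 − 0.01081 = 0.3305 K/W
L/(kA) = 0.3305 ⇒ k = 0.418/(0.3305·23.2) = 0.0545 W/m·K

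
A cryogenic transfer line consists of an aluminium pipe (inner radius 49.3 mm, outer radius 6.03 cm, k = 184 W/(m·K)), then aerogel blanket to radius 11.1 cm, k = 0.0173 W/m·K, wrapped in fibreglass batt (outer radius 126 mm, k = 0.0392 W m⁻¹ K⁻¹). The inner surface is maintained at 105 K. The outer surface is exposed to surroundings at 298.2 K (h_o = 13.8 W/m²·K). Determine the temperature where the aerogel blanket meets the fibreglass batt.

Resistance network (inner→outer):
  R'_aluminium = ln(0.0603/0.0493)/(2πk) = 0.2014/(2π·184) = 1.742×10^-4 m·K/W
  R'_aerogel blanket = ln(0.111/0.0603)/(2πk) = 0.6102/(2π·0.0173) = 5.614 m·K/W
  R'_fibreglass batt = ln(0.126/0.111)/(2πk) = 0.1268/(2π·0.0392) = 0.5146 m·K/W
  R'_conv,out = 1/(2πr h) = 1/(2π·0.126·13.8) = 0.09153 m·K/W
ΣR = 1.742×10^-4 + 5.614 + 0.5146 + 0.09153 = 6.220 m·K/W
Q' = ΔT/ΣR = (105 K − 298.2 K)/6.220 = -31.06 W/m
From the inner boundary to the aerogel blanket/fibreglass batt interface, ΣR_partial = 5.614 m·K/W.
T_interface = T_in − Q'·ΣR_partial = 105 K − (-31.06)(5.614) = 279.4 K

T = 279.4 K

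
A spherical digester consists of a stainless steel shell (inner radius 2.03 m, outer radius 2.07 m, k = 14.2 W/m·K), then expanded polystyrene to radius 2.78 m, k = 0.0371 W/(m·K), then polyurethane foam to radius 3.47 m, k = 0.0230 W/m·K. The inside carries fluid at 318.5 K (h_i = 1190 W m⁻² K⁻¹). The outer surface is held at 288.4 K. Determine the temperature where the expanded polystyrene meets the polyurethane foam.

T = 302.9 K

Resistance network (inner→outer):
  R_conv,in = 1/(4πr²h) = 1/(4π·2.03²·1190) = 1.623×10^-5 K/W
  R_stainless steel = (1/2.03 − 1/2.07)/(4πk) = 0.009519/(4π·14.2) = 5.335×10^-5 K/W
  R_expanded polystyrene = (1/2.07 − 1/2.78)/(4πk) = 0.1234/(4π·0.0371) = 0.2646 K/W
  R_polyurethane foam = (1/2.78 − 1/3.47)/(4πk) = 0.07153/(4π·0.0230) = 0.2475 K/W
ΣR = 1.623×10^-5 + 5.335×10^-5 + 0.2646 + 0.2475 = 0.5122 K/W
Q = ΔT/ΣR = (318.5 K − 288.4 K)/0.5122 = 58.77 W
From the inner boundary to the expanded polystyrene/polyurethane foam interface, ΣR_partial = 0.2647 K/W.
T_interface = T_in − Q·ΣR_partial = 318.5 K − (58.77)(0.2647) = 302.9 K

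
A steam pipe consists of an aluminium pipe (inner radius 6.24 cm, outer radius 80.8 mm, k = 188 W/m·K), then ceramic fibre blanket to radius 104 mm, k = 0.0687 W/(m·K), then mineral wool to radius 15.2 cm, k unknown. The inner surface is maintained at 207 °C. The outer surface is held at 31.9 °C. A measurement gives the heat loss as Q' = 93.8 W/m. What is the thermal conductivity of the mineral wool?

k = 0.0471 W/m·K

ΣR = ΔT/Q' = |207 − 31.9|/93.8 = 1.867 m·K/W
Known resistances:
  R'_aluminium = ln(0.0808/0.0624)/(2πk) = 0.2584/(2π·188) = 2.188×10^-4 m·K/W
  R'_ceramic fibre blanket = ln(0.104/0.0808)/(2πk) = 0.2524/(2π·0.0687) = 0.5848 m·K/W
R_mineral wool = ΣR − ΣR_known = 1.867 − 0.5850 = 1.282 m·K/W
ln(r₂/r₁)/(2πk) = 1.282 ⇒ k = 0.3795/(2π·1.282) = 0.0471 W/m·K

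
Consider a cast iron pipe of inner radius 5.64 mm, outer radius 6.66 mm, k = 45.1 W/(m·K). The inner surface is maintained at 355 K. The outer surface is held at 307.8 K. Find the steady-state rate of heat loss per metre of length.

Q' = 80500 W/m

Q' = 2πk·ΔT/ln(r₂/r₁) = 2π × 45.1 × 47.2 / ln(0.00666/0.00564) = 80500 W/m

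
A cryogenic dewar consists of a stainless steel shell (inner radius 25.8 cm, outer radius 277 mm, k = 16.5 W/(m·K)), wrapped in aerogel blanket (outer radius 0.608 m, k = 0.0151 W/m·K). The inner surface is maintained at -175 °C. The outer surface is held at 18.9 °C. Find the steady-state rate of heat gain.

Series thermal resistances, inner to outer:
  R_stainless steel = (1/0.258 − 1/0.277)/(4πk) = 0.2659/(4π·16.5) = 0.001282 K/W
  R_aerogel blanket = (1/0.277 − 1/0.608)/(4πk) = 1.965/(4π·0.0151) = 10.36 K/W
ΣR = 0.001282 + 10.36 = 10.36 K/W
Q = ΔT/ΣR = (-175 °C − 18.9 °C)/10.36 = -18.7 W
(Negative Q ⇒ heat flows inward; heat gain = 18.7 W.)

Q = 18.7 W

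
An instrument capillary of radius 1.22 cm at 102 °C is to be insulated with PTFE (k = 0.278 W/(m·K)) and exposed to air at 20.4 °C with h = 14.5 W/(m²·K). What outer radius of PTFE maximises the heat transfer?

For a cylinder, r_cr = k_ins/h = 0.278/14.5 = 0.0192 m = 1.92 cm

r_cr = 1.92 cm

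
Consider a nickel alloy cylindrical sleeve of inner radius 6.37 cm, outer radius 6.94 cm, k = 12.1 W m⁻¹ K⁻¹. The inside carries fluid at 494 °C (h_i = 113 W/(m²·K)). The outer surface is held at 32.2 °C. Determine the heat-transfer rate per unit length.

Series thermal resistances, inner to outer:
  R'_conv,in = 1/(2πr h) = 1/(2π·0.0637·113) = 0.02211 m·K/W
  R'_nickel alloy = ln(0.0694/0.0637)/(2πk) = 0.08570/(2π·12.1) = 0.001127 m·K/W
ΣR = 0.02211 + 0.001127 = 0.02324 m·K/W
Q' = ΔT/ΣR = (494 °C − 32.2 °C)/0.02324 = 19900 W/m

Q' = 19900 W/m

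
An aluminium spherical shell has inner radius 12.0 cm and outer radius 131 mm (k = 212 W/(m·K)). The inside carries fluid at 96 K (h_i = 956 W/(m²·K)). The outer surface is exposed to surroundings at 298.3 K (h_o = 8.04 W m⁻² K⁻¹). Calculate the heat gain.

Q = 347 W

Resistance network (inner→outer):
  R_conv,in = 1/(4πr²h) = 1/(4π·0.120²·956) = 0.005781 K/W
  R_aluminium = (1/0.120 − 1/0.131)/(4πk) = 0.6997/(4π·212) = 2.627×10^-4 K/W
  R_conv,out = 1/(4πr²h) = 1/(4π·0.131²·8.04) = 0.5768 K/W
ΣR = 0.005781 + 2.627×10^-4 + 0.5768 = 0.5828 K/W
Q = ΔT/ΣR = (96 K − 298.3 K)/0.5828 = -347 W
(Negative Q ⇒ heat flows inward; heat gain = 347 W.)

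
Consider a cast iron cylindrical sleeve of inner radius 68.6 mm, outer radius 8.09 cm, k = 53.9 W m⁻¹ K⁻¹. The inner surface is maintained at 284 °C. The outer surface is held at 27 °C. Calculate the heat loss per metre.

Q' = 2πk·ΔT/ln(r₂/r₁) = 2π × 53.9 × 257 / ln(0.0809/0.0686) = 5.28×10^5 W/m

Q' = 5.28×10^5 W/m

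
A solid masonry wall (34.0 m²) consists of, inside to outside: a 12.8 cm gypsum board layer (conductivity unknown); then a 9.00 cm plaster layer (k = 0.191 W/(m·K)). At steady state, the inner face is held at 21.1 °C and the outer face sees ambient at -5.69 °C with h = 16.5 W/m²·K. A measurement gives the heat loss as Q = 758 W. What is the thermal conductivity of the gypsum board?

ΣR = ΔT/Q = |21.1 − -5.69|/758 = 0.03534 K/W
Known resistances:
  R_plaster = L/(kA) = 0.0900/(0.191·34.0) = 0.01386 K/W
  R_conv,out = 1/(hA) = 1/(16.5·34.0) = 0.001783 K/W
R_gypsum board = ΣR − ΣR_known = 0.03534 − 0.01564 = 0.01970 K/W
L/(kA) = 0.01970 ⇒ k = 0.128/(0.01970·34.0) = 0.191 W/m·K

k = 0.191 W/m·K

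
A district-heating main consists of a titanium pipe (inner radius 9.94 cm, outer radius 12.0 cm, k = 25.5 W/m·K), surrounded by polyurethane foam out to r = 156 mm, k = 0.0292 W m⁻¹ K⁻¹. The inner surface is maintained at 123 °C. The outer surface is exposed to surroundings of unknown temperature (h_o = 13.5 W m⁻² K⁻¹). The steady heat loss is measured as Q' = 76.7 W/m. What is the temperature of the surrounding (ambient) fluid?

T_out = 7.4 °C

Sum the resistances:
  R'_titanium = ln(0.120/0.0994)/(2πk) = 0.1883/(2π·25.5) = 0.001175 m·K/W
  R'_polyurethane foam = ln(0.156/0.120)/(2πk) = 0.2624/(2π·0.0292) = 1.430 m·K/W
  R'_conv,out = 1/(2πr h) = 1/(2π·0.156·13.5) = 0.07557 m·K/W
ΣR = 1.507 m·K/W
ΔT = Q'·ΣR = 76.7 × 1.507 = 115.6 K
Heat flows outward, so T_out = T_in − ΔT = 123 − 115.6 = 7.4 °C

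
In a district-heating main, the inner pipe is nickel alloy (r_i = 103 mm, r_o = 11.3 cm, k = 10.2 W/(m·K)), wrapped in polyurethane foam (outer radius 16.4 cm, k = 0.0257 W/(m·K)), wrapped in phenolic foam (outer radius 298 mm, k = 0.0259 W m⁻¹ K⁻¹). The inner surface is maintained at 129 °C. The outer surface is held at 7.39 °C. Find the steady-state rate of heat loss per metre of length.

Q' = 20.3 W/m

Series thermal resistances, inner to outer:
  R'_nickel alloy = ln(0.113/0.103)/(2πk) = 0.09266/(2π·10.2) = 0.001446 m·K/W
  R'_polyurethane foam = ln(0.164/0.113)/(2πk) = 0.3725/(2π·0.0257) = 2.307 m·K/W
  R'_phenolic foam = ln(0.298/0.164)/(2πk) = 0.5972/(2π·0.0259) = 3.670 m·K/W
ΣR = 0.001446 + 2.307 + 3.670 = 5.978 m·K/W
Q' = ΔT/ΣR = (129 °C − 7.39 °C)/5.978 = 20.3 W/m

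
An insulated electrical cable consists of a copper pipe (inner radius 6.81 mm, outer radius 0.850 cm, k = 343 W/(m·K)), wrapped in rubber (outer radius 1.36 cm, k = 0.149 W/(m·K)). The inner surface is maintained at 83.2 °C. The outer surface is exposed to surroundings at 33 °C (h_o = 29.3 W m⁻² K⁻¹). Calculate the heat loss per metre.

Q' = 55.7 W/m

Series thermal resistances, inner to outer:
  R'_copper = ln(0.00850/0.00681)/(2πk) = 0.2217/(2π·343) = 1.029×10^-4 m·K/W
  R'_rubber = ln(0.0136/0.00850)/(2πk) = 0.4700/(2π·0.149) = 0.5020 m·K/W
  R'_conv,out = 1/(2πr h) = 1/(2π·0.0136·29.3) = 0.3994 m·K/W
ΣR = 1.029×10^-4 + 0.5020 + 0.3994 = 0.9015 m·K/W
Q' = ΔT/ΣR = (83.2 °C − 33 °C)/0.9015 = 55.7 W/m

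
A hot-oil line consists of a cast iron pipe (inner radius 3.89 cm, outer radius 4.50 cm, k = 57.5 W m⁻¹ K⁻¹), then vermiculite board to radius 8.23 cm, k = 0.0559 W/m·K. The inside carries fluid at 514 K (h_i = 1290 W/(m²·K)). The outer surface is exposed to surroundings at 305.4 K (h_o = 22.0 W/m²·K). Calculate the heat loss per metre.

Treat each layer as a resistance in series:
  R'_conv,in = 1/(2πr h) = 1/(2π·0.0389·1290) = 0.003172 m·K/W
  R'_cast iron = ln(0.0450/0.0389)/(2πk) = 0.1457/(2π·57.5) = 4.032×10^-4 m·K/W
  R'_vermiculite board = ln(0.0823/0.0450)/(2πk) = 0.6037/(2π·0.0559) = 1.719 m·K/W
  R'_conv,out = 1/(2πr h) = 1/(2π·0.0823·22.0) = 0.08790 m·K/W
ΣR = 0.003172 + 4.032×10^-4 + 1.719 + 0.08790 = 1.810 m·K/W
Q' = ΔT/ΣR = (514 K − 305.4 K)/1.810 = 115 W/m

Q' = 115 W/m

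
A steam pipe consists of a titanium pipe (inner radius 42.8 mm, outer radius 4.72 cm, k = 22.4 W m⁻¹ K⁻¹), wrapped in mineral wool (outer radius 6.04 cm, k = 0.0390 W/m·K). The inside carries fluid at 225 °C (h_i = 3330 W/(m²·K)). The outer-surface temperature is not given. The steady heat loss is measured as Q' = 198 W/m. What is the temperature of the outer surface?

Sum the resistances:
  R'_conv,in = 1/(2πr h) = 1/(2π·0.0428·3330) = 0.001117 m·K/W
  R'_titanium = ln(0.0472/0.0428)/(2πk) = 0.09786/(2π·22.4) = 6.953×10^-4 m·K/W
  R'_mineral wool = ln(0.0604/0.0472)/(2πk) = 0.2466/(2π·0.0390) = 1.006 m·K/W
ΣR = 1.008 m·K/W
ΔT = Q'·ΣR = 198 × 1.008 = 199.6 K
Heat flows outward, so T_out = T_in − ΔT = 225 − 199.6 = 25.4 °C

T_out = 25.4 °C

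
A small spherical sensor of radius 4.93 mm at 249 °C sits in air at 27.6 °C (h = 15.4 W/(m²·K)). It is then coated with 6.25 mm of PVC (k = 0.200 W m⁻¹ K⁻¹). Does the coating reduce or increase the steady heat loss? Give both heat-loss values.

increases: 1.04 → 2.56 W

Critical radius for a sphere: r_cr = 2k/h = 0.0260 m = 2.60 cm.
Outer radius after coating: r₂ = 0.00493 + 0.00625 = 0.01118 m.
Since r₁ < r_cr and r₂ ≤ r_cr, the coating moves toward the maximum at r_cr — heat loss rises.
Bare: R = 1/(4πr₁²h) = 212.6 K/W; Q = 221.4/212.6 = 1.04 W.
Coated: R = R_cond + R_conv = 86.46 K/W; Q = 221.4/86.46 = 2.56 W.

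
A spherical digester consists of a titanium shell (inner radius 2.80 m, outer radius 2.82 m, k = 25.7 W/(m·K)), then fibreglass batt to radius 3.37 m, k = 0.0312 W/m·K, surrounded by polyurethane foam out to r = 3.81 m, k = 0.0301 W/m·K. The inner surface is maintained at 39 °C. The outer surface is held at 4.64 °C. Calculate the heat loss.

Treat each layer as a resistance in series:
  R_titanium = (1/2.80 − 1/2.82)/(4πk) = 0.002533/(4π·25.7) = 7.843×10^-6 K/W
  R_fibreglass batt = (1/2.82 − 1/3.37)/(4πk) = 0.05787/(4π·0.0312) = 0.1476 K/W
  R_polyurethane foam = (1/3.37 − 1/3.81)/(4πk) = 0.03427/(4π·0.0301) = 0.09060 K/W
ΣR = 7.843×10^-6 + 0.1476 + 0.09060 = 0.2382 K/W
Q = ΔT/ΣR = (39 °C − 4.64 °C)/0.2382 = 144 W

Q = 144 W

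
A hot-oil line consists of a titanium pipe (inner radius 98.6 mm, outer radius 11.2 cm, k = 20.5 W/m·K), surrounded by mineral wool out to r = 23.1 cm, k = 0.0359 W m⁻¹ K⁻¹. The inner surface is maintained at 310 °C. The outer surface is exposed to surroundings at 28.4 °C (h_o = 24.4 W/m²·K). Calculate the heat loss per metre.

Q' = 87.0 W/m

Treat each layer as a resistance in series:
  R'_titanium = ln(0.112/0.0986)/(2πk) = 0.1274/(2π·20.5) = 9.893×10^-4 m·K/W
  R'_mineral wool = ln(0.231/0.112)/(2πk) = 0.7239/(2π·0.0359) = 3.209 m·K/W
  R'_conv,out = 1/(2πr h) = 1/(2π·0.231·24.4) = 0.02824 m·K/W
ΣR = 9.893×10^-4 + 3.209 + 0.02824 = 3.238 m·K/W
Q' = ΔT/ΣR = (310 °C − 28.4 °C)/3.238 = 87.0 W/m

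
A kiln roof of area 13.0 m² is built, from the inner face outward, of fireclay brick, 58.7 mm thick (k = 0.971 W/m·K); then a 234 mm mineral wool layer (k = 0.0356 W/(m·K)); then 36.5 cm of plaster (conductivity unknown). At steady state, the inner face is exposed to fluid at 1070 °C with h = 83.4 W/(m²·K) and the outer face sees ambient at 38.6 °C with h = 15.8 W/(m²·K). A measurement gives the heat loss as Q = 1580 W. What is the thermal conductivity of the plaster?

k = 0.205 W/m·K

ΣR = ΔT/Q = |1070 − 38.6|/1580 = 0.6528 K/W
Known resistances:
  R_conv,in = 1/(hA) = 1/(83.4·13.0) = 9.223×10^-4 K/W
  R_fireclay brick = L/(kA) = 0.0587/(0.971·13.0) = 0.004650 K/W
  R_mineral wool = L/(kA) = 0.234/(0.0356·13.0) = 0.5056 K/W
  R_conv,out = 1/(hA) = 1/(15.8·13.0) = 0.004869 K/W
R_plaster = ΣR − ΣR_known = 0.6528 − 0.5160 = 0.1368 K/W
L/(kA) = 0.1368 ⇒ k = 0.365/(0.1368·13.0) = 0.205 W/m·K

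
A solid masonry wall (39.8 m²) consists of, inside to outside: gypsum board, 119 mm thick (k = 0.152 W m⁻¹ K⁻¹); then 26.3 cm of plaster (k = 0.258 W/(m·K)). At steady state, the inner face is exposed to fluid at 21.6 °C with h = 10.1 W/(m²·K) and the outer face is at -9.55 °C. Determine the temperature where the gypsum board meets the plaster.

T = 7.15 °C

Resistance network (inner→outer):
  R_conv,in = 1/(hA) = 1/(10.1·39.8) = 0.002488 K/W
  R_gypsum board = L/(kA) = 0.119/(0.152·39.8) = 0.01967 K/W
  R_plaster = L/(kA) = 0.263/(0.258·39.8) = 0.02561 K/W
ΣR = 0.002488 + 0.01967 + 0.02561 = 0.04777 K/W
Q = ΔT/ΣR = (21.6 °C − -9.55 °C)/0.04777 = 652.1 W
From the inner boundary to the gypsum board/plaster interface, ΣR_partial = 0.02216 K/W.
T_interface = T_in − Q·ΣR_partial = 21.6 °C − (652.1)(0.02216) = 7.15 °C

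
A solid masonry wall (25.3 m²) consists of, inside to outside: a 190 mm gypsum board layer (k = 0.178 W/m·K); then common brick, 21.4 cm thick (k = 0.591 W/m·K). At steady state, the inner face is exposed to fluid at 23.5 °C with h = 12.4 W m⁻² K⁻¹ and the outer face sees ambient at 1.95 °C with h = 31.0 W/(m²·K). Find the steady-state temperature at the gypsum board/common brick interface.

Treat each layer as a resistance in series:
  R_conv,in = 1/(hA) = 1/(12.4·25.3) = 0.003188 K/W
  R_gypsum board = L/(kA) = 0.190/(0.178·25.3) = 0.04219 K/W
  R_common brick = L/(kA) = 0.214/(0.591·25.3) = 0.01431 K/W
  R_conv,out = 1/(hA) = 1/(31.0·25.3) = 0.001275 K/W
ΣR = 0.003188 + 0.04219 + 0.01431 + 0.001275 = 0.06096 K/W
Q = ΔT/ΣR = (23.5 °C − 1.95 °C)/0.06096 = 353.5 W
From the inner boundary to the gypsum board/common brick interface, ΣR_partial = 0.04538 K/W.
T_interface = T_in − Q·ΣR_partial = 23.5 °C − (353.5)(0.04538) = 7.46 °C

T = 7.46 °C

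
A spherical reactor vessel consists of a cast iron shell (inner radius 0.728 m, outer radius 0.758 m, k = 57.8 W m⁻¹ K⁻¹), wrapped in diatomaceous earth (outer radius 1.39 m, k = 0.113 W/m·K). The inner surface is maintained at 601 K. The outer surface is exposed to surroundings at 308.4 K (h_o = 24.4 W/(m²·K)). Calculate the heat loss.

Q = 690 W

Treat each layer as a resistance in series:
  R_cast iron = (1/0.728 − 1/0.758)/(4πk) = 0.05437/(4π·57.8) = 7.485×10^-5 K/W
  R_diatomaceous earth = (1/0.758 − 1/1.39)/(4πk) = 0.5998/(4π·0.113) = 0.4224 K/W
  R_conv,out = 1/(4πr²h) = 1/(4π·1.39²·24.4) = 0.001688 K/W
ΣR = 7.485×10^-5 + 0.4224 + 0.001688 = 0.4242 K/W
Q = ΔT/ΣR = (601 K − 308.4 K)/0.4242 = 690 W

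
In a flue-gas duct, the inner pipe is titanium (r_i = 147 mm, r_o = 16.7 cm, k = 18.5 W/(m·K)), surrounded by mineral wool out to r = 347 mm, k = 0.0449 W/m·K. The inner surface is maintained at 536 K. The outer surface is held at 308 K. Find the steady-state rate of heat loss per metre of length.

Q' = 87.9 W/m

Resistance network (inner→outer):
  R'_titanium = ln(0.167/0.147)/(2πk) = 0.1276/(2π·18.5) = 0.001097 m·K/W
  R'_mineral wool = ln(0.347/0.167)/(2πk) = 0.7313/(2π·0.0449) = 2.592 m·K/W
ΣR = 0.001097 + 2.592 = 2.593 m·K/W
Q' = ΔT/ΣR = (536 K − 308 K)/2.593 = 87.9 W/m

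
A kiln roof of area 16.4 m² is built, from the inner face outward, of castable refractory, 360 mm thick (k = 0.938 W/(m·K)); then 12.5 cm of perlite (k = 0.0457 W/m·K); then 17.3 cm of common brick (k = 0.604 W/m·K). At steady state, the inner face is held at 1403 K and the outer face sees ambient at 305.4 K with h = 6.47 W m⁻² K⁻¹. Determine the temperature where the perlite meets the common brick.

Treat each layer as a resistance in series:
  R_castable refractory = L/(kA) = 0.360/(0.938·16.4) = 0.02340 K/W
  R_perlite = L/(kA) = 0.125/(0.0457·16.4) = 0.1668 K/W
  R_common brick = L/(kA) = 0.173/(0.604·16.4) = 0.01746 K/W
  R_conv,out = 1/(hA) = 1/(6.47·16.4) = 0.009424 K/W
ΣR = 0.02340 + 0.1668 + 0.01746 + 0.009424 = 0.2171 K/W
Q = ΔT/ΣR = (1403 K − 305.4 K)/0.2171 = 5056 W
From the inner boundary to the perlite/common brick interface, ΣR_partial = 0.1902 K/W.
T_interface = T_in − Q·ΣR_partial = 1403 K − (5056)(0.1902) = 441 K

T = 441 K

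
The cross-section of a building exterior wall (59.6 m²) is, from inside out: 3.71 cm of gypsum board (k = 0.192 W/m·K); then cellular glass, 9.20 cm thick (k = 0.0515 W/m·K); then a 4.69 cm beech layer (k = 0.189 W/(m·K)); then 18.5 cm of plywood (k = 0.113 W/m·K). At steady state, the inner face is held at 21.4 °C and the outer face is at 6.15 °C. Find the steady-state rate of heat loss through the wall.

Series thermal resistances, inner to outer:
  R_gypsum board = L/(kA) = 0.0371/(0.192·59.6) = 0.003242 K/W
  R_cellular glass = L/(kA) = 0.0920/(0.0515·59.6) = 0.02997 K/W
  R_beech = L/(kA) = 0.0469/(0.189·59.6) = 0.004164 K/W
  R_plywood = L/(kA) = 0.185/(0.113·59.6) = 0.02747 K/W
ΣR = 0.003242 + 0.02997 + 0.004164 + 0.02747 = 0.06485 K/W
Q = ΔT/ΣR = (21.4 °C − 6.15 °C)/0.06485 = 235 W

Q = 235 W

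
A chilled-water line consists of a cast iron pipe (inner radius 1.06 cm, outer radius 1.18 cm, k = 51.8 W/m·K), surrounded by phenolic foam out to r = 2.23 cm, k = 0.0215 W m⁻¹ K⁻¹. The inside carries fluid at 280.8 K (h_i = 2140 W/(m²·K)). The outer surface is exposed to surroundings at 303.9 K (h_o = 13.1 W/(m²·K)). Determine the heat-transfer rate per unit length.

Q' = 4.39 W/m

Series thermal resistances, inner to outer:
  R'_conv,in = 1/(2πr h) = 1/(2π·0.0106·2140) = 0.007016 m·K/W
  R'_cast iron = ln(0.0118/0.0106)/(2πk) = 0.1072/(2π·51.8) = 3.295×10^-4 m·K/W
  R'_phenolic foam = ln(0.0223/0.0118)/(2πk) = 0.6365/(2π·0.0215) = 4.712 m·K/W
  R'_conv,out = 1/(2πr h) = 1/(2π·0.0223·13.1) = 0.5448 m·K/W
ΣR = 0.007016 + 3.295×10^-4 + 4.712 + 0.5448 = 5.264 m·K/W
Q' = ΔT/ΣR = (280.8 K − 303.9 K)/5.264 = -4.39 W/m
(Negative Q' ⇒ heat flows inward; heat gain = 4.39 W/m.)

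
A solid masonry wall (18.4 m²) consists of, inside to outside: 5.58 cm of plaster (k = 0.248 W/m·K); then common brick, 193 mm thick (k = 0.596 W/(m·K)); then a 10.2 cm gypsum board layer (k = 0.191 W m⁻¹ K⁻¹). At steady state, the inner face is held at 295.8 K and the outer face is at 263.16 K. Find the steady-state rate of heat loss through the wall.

Q = 555 W

Treat each layer as a resistance in series:
  R_plaster = L/(kA) = 0.0558/(0.248·18.4) = 0.01223 K/W
  R_common brick = L/(kA) = 0.193/(0.596·18.4) = 0.01760 K/W
  R_gypsum board = L/(kA) = 0.102/(0.191·18.4) = 0.02902 K/W
ΣR = 0.01223 + 0.01760 + 0.02902 = 0.05885 K/W
Q = ΔT/ΣR = (295.8 K − 263.16 K)/0.05885 = 555 W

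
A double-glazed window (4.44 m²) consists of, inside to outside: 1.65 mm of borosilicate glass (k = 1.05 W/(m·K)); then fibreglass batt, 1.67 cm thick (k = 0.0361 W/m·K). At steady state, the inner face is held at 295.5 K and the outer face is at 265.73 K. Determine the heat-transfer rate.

Resistance network (inner→outer):
  R_borosilicate glass = L/(kA) = 0.00165/(1.05·4.44) = 3.539×10^-4 K/W
  R_fibreglass batt = L/(kA) = 0.0167/(0.0361·4.44) = 0.1042 K/W
ΣR = 3.539×10^-4 + 0.1042 = 0.1046 K/W
Q = ΔT/ΣR = (295.5 K − 265.73 K)/0.1046 = 285 W

Q = 285 W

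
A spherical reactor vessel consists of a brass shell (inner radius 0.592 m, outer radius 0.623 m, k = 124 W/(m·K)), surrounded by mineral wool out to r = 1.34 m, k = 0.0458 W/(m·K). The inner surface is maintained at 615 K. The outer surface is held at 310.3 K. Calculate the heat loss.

Q = 204 W

Resistance network (inner→outer):
  R_brass = (1/0.592 − 1/0.623)/(4πk) = 0.08405/(4π·124) = 5.394×10^-5 K/W
  R_mineral wool = (1/0.623 − 1/1.34)/(4πk) = 0.8589/(4π·0.0458) = 1.492 K/W
ΣR = 5.394×10^-5 + 1.492 = 1.492 K/W
Q = ΔT/ΣR = (615 K − 310.3 K)/1.492 = 204 W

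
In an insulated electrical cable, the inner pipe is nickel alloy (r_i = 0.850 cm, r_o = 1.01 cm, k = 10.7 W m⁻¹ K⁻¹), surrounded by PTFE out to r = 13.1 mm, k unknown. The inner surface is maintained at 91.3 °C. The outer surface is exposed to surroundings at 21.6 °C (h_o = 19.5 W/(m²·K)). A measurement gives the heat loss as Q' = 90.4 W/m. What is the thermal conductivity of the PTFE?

ΣR = ΔT/Q' = |91.3 − 21.6|/90.4 = 0.7710 m·K/W
Known resistances:
  R'_nickel alloy = ln(0.0101/0.00850)/(2πk) = 0.1725/(2π·10.7) = 0.002565 m·K/W
  R'_conv,out = 1/(2πr h) = 1/(2π·0.0131·19.5) = 0.6230 m·K/W
R_PTFE = ΣR − ΣR_known = 0.7710 − 0.6256 = 0.1454 m·K/W
ln(r₂/r₁)/(2πk) = 0.1454 ⇒ k = 0.2601/(2π·0.1454) = 0.285 W/m·K

k = 0.285 W/m·K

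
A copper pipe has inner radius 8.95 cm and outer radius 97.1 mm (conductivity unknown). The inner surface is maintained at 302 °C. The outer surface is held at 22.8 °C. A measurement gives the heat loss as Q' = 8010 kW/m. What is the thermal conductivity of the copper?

ΣR = ΔT/Q' = |302 − 22.8|/8.01×10^6 = 3.486×10^-5 m·K/W
ln(r₂/r₁)/(2πk) = 3.486×10^-5 ⇒ k = 0.08150/(2π·3.486×10^-5) = 372 W/m·K

k = 372 W/m·K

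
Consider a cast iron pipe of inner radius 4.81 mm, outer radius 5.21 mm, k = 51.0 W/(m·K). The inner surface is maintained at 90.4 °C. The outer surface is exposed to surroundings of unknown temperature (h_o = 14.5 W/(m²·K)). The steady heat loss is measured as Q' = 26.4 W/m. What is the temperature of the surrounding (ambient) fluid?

Sum the resistances:
  R'_cast iron = ln(0.00521/0.00481)/(2πk) = 0.07988/(2π·51.0) = 2.493×10^-4 m·K/W
  R'_conv,out = 1/(2πr h) = 1/(2π·0.00521·14.5) = 2.107 m·K/W
ΣR = 2.107 m·K/W
ΔT = Q'·ΣR = 26.4 × 2.107 = 55.62 K
Heat flows outward, so T_out = T_in − ΔT = 90.4 − 55.62 = 34.8 °C

T_out = 34.8 °C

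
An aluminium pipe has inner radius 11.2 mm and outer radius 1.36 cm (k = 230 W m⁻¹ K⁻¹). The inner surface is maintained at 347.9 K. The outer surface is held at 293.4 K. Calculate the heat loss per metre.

Q' = 2πk·ΔT/ln(r₂/r₁) = 2π × 230 × 54.5 / ln(0.0136/0.0112) = 4.06×10^5 W/m

Q' = 4.06×10^5 W/m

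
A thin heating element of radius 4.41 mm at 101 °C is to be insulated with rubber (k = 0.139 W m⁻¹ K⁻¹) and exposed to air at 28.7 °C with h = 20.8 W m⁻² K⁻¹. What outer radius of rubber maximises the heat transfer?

For a cylinder, r_cr = k_ins/h = 0.139/20.8 = 0.00668 m = 0.668 cm

r_cr = 0.668 cm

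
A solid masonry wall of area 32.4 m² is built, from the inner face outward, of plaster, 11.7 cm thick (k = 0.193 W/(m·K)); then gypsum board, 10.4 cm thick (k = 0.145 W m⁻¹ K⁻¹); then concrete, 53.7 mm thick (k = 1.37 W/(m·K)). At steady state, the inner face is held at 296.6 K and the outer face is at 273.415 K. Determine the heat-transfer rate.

Series thermal resistances, inner to outer:
  R_plaster = L/(kA) = 0.117/(0.193·32.4) = 0.01871 K/W
  R_gypsum board = L/(kA) = 0.104/(0.145·32.4) = 0.02214 K/W
  R_concrete = L/(kA) = 0.0537/(1.37·32.4) = 0.001210 K/W
ΣR = 0.01871 + 0.02214 + 0.001210 = 0.04206 K/W
Q = ΔT/ΣR = (296.6 K − 273.415 K)/0.04206 = 551 W

Q = 551 W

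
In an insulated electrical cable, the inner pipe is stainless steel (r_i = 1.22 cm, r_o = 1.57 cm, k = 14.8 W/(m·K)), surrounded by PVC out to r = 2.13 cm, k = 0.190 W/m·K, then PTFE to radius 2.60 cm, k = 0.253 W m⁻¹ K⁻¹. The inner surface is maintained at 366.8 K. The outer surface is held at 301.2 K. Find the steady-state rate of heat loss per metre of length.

Q' = 171 W/m

Series thermal resistances, inner to outer:
  R'_stainless steel = ln(0.0157/0.0122)/(2πk) = 0.2522/(2π·14.8) = 0.002712 m·K/W
  R'_PVC = ln(0.0213/0.0157)/(2πk) = 0.3050/(2π·0.190) = 0.2555 m·K/W
  R'_PTFE = ln(0.0260/0.0213)/(2πk) = 0.1994/(2π·0.253) = 0.1254 m·K/W
ΣR = 0.002712 + 0.2555 + 0.1254 = 0.3836 m·K/W
Q' = ΔT/ΣR = (366.8 K − 301.2 K)/0.3836 = 171 W/m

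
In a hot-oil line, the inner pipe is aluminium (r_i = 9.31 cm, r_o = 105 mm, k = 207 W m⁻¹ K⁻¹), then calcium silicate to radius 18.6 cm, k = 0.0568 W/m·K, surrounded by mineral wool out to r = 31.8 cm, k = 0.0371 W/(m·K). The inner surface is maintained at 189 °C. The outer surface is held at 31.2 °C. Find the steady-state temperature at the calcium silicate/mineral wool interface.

Resistance network (inner→outer):
  R'_aluminium = ln(0.105/0.0931)/(2πk) = 0.1203/(2π·207) = 9.248×10^-5 m·K/W
  R'_calcium silicate = ln(0.186/0.105)/(2πk) = 0.5718/(2π·0.0568) = 1.602 m·K/W
  R'_mineral wool = ln(0.318/0.186)/(2πk) = 0.5363/(2π·0.0371) = 2.301 m·K/W
ΣR = 9.248×10^-5 + 1.602 + 2.301 = 3.903 m·K/W
Q' = ΔT/ΣR = (189 °C − 31.2 °C)/3.903 = 40.43 W/m
From the inner boundary to the calcium silicate/mineral wool interface, ΣR_partial = 1.602 m·K/W.
T_interface = T_in − Q'·ΣR_partial = 189 °C − (40.43)(1.602) = 124 °C

T = 124 °C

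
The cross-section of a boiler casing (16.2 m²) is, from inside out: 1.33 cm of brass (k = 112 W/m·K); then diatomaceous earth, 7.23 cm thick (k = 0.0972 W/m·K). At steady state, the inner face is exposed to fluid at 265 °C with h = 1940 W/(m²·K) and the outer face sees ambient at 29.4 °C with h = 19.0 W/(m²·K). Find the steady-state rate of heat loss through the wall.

Q = 4.79 kW

Treat each layer as a resistance in series:
  R_conv,in = 1/(hA) = 1/(1940·16.2) = 3.182×10^-5 K/W
  R_brass = L/(kA) = 0.0133/(112·16.2) = 7.330×10^-6 K/W
  R_diatomaceous earth = L/(kA) = 0.0723/(0.0972·16.2) = 0.04592 K/W
  R_conv,out = 1/(hA) = 1/(19.0·16.2) = 0.003249 K/W
ΣR = 3.182×10^-5 + 7.330×10^-6 + 0.04592 + 0.003249 = 0.04921 K/W
Q = ΔT/ΣR = (265 °C − 29.4 °C)/0.04921 = 4790 W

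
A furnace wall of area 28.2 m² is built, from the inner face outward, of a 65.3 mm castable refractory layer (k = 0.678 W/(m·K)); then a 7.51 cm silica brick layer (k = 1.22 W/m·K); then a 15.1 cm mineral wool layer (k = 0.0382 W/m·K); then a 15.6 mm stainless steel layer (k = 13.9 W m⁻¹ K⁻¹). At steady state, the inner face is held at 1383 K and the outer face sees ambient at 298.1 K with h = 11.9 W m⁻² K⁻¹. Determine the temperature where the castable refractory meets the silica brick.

T = 1358 K

Treat each layer as a resistance in series:
  R_castable refractory = L/(kA) = 0.0653/(0.678·28.2) = 0.003415 K/W
  R_silica brick = L/(kA) = 0.0751/(1.22·28.2) = 0.002183 K/W
  R_mineral wool = L/(kA) = 0.151/(0.0382·28.2) = 0.1402 K/W
  R_stainless steel = L/(kA) = 0.0156/(13.9·28.2) = 3.980×10^-5 K/W
  R_conv,out = 1/(hA) = 1/(11.9·28.2) = 0.002980 K/W
ΣR = 0.003415 + 0.002183 + 0.1402 + 3.980×10^-5 + 0.002980 = 0.1488 K/W
Q = ΔT/ΣR = (1383 K − 298.1 K)/0.1488 = 7291 W
From the inner boundary to the castable refractory/silica brick interface, ΣR_partial = 0.003415 K/W.
T_interface = T_in − Q·ΣR_partial = 1383 K − (7291)(0.003415) = 1358 K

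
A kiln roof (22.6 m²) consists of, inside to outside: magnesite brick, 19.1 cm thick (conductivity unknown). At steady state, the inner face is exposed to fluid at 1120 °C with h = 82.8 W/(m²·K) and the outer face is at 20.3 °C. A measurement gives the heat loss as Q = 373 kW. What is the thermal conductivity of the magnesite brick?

ΣR = ΔT/Q = |1120 − 20.3|/3.73×10^5 = 0.002948 K/W
Known resistances:
  R_conv,in = 1/(hA) = 1/(82.8·22.6) = 5.344×10^-4 K/W
R_magnesite brick = ΣR − ΣR_known = 0.002948 − 5.344×10^-4 = 0.002414 K/W
L/(kA) = 0.002414 ⇒ k = 0.191/(0.002414·22.6) = 3.50 W/m·K

k = 3.50 W/m·K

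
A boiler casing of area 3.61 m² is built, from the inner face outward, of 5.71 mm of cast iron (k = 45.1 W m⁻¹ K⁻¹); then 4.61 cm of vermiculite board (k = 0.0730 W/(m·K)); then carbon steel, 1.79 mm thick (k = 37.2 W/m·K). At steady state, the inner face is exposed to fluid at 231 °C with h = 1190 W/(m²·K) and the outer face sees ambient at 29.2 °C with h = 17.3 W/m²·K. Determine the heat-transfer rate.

Treat each layer as a resistance in series:
  R_conv,in = 1/(hA) = 1/(1190·3.61) = 2.328×10^-4 K/W
  R_cast iron = L/(kA) = 0.00571/(45.1·3.61) = 3.507×10^-5 K/W
  R_vermiculite board = L/(kA) = 0.0461/(0.0730·3.61) = 0.1749 K/W
  R_carbon steel = L/(kA) = 0.00179/(37.2·3.61) = 1.333×10^-5 K/W
  R_conv,out = 1/(hA) = 1/(17.3·3.61) = 0.01601 K/W
ΣR = 2.328×10^-4 + 3.507×10^-5 + 0.1749 + 1.333×10^-5 + 0.01601 = 0.1912 K/W
Q = ΔT/ΣR = (231 °C − 29.2 °C)/0.1912 = 1060 W

Q = 1060 W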